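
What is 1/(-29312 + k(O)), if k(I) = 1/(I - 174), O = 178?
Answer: -4/117247 ≈ -3.4116e-5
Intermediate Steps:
k(I) = 1/(-174 + I)
1/(-29312 + k(O)) = 1/(-29312 + 1/(-174 + 178)) = 1/(-29312 + 1/4) = 1/(-117247/4) = -4/117247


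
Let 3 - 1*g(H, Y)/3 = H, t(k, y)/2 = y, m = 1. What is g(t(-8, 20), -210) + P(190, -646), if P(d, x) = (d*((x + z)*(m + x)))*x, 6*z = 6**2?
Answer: -50667072111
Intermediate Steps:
z = 6 (z = (1/6)*6**2 = (1/6)*36 = 6)
t(k, y) = 2*y
g(H, Y) = 9 - 3*H
P(d, x) = d*x*(1 + x)*(6 + x) (P(d, x) = (d*((x + 6)*(1 + x)))*x = (d*((6 + x)*(1 + x)))*x = (d*((1 + x)*(6 + x)))*x = (d*(1 + x)*(6 + x))*x = d*x*(1 + x)*(6 + x))
g(t(-8, 20), -210) + P(190, -646) = (9 - 6*20) + 190*(-646)*(6 + (-646)**2 + 7*(-646)) = (9 - 3*40) + 190*(-646)*(6 + 417316 - 4522) = (9 - 120) + 190*(-646)*412800 = -111 - 50667072000 = -50667072111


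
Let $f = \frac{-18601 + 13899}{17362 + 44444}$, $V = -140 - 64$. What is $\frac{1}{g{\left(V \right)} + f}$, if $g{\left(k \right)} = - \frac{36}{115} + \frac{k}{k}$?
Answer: $\frac{3553845}{2170972} \approx 1.637$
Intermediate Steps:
$V = -204$ ($V = -140 - 64 = -204$)
$g{\left(k \right)} = \frac{79}{115}$ ($g{\left(k \right)} = \left(-36\right) \frac{1}{115} + 1 = - \frac{36}{115} + 1 = \frac{79}{115}$)
$f = - \frac{2351}{30903}$ ($f = - \frac{4702}{61806} = \left(-4702\right) \frac{1}{61806} = - \frac{2351}{30903} \approx -0.076077$)
$\frac{1}{g{\left(V \right)} + f} = \frac{1}{\frac{79}{115} - \frac{2351}{30903}} = \frac{1}{\frac{2170972}{3553845}} = \frac{3553845}{2170972}$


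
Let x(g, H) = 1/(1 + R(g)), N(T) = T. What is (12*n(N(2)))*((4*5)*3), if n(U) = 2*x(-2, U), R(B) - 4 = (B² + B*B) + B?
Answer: 1440/11 ≈ 130.91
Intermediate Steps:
R(B) = 4 + B + 2*B² (R(B) = 4 + ((B² + B*B) + B) = 4 + ((B² + B²) + B) = 4 + (2*B² + B) = 4 + (B + 2*B²) = 4 + B + 2*B²)
x(g, H) = 1/(5 + g + 2*g²) (x(g, H) = 1/(1 + (4 + g + 2*g²)) = 1/(5 + g + 2*g²))
n(U) = 2/11 (n(U) = 2/(5 - 2 + 2*(-2)²) = 2/(5 - 2 + 2*4) = 2/(5 - 2 + 8) = 2/11)
(12*n(N(2)))*((4*5)*3) = (12*(2/11))*((4*5)*3) = 24*(20*3)/11 = (24/11)*60 = 1440/11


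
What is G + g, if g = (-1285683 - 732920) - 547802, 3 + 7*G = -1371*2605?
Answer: -21536293/7 ≈ -3.0766e+6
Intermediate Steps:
G = -3571458/7 (G = -3/7 + (-1371*2605)/7 = -3/7 + (⅐)*(-3571455) = -3/7 - 3571455/7 = -3571458/7 ≈ -5.1021e+5)
g = -2566405 (g = -2018603 - 547802 = -2566405)
G + g = -3571458/7 - 2566405 = -21536293/7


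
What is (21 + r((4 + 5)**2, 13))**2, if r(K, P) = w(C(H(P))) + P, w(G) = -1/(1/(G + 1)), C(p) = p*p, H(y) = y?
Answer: 18496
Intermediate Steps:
C(p) = p**2
w(G) = -1 - G (w(G) = -1/(1/(1 + G)) = -(1 + G) = -1 - G)
r(K, P) = -1 + P - P**2 (r(K, P) = (-1 - P**2) + P = -1 + P - P**2)
(21 + r((4 + 5)**2, 13))**2 = (21 + (-1 + 13 - 1*13**2))**2 = (21 + (-1 + 13 - 1*169))**2 = (21 + (-1 + 13 - 169))**2 = (21 - 157)**2 = (-136)**2 = 18496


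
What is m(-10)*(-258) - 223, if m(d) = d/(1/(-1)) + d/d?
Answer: -3061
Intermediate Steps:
m(d) = 1 - d (m(d) = d/(-1) + 1 = d*(-1) + 1 = -d + 1 = 1 - d)
m(-10)*(-258) - 223 = (1 - 1*(-10))*(-258) - 223 = (1 + 10)*(-258) - 223 = 11*(-258) - 223 = -2838 - 223 = -3061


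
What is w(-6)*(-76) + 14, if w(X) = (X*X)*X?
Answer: 16430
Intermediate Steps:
w(X) = X³ (w(X) = X²*X = X³)
w(-6)*(-76) + 14 = (-6)³*(-76) + 14 = -216*(-76) + 14 = 16416 + 14 = 16430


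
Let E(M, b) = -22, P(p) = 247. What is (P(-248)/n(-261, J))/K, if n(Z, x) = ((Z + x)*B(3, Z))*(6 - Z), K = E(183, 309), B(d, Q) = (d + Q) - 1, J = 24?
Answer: -247/360563742 ≈ -6.8504e-7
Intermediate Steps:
B(d, Q) = -1 + Q + d (B(d, Q) = (Q + d) - 1 = -1 + Q + d)
K = -22
n(Z, x) = (2 + Z)*(6 - Z)*(Z + x) (n(Z, x) = ((Z + x)*(-1 + Z + 3))*(6 - Z) = ((Z + x)*(2 + Z))*(6 - Z) = ((2 + Z)*(Z + x))*(6 - Z) = (2 + Z)*(6 - Z)*(Z + x))
(P(-248)/n(-261, J))/K = (247/((-(2 - 261)*((-261)**2 - 6*(-261) - 6*24 - 261*24))))/(-22) = (247/((-1*(-259)*(68121 + 1566 - 144 - 6264))))*(-1/22) = (247/((-1*(-259)*63279)))*(-1/22) = (247/16389261)*(-1/22) = -247/360563742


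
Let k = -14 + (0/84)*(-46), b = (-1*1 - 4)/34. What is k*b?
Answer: 35/17 ≈ 2.0588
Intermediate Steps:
b = -5/34 (b = (-1 - 4)*(1/34) = -5*1/34 = -5/34 ≈ -0.14706)
k = -14 (k = -14 + (0*(1/84))*(-46) = -14 + 0*(-46) = -14 + 0 = -14)
k*b = -14*(-5/34) = 35/17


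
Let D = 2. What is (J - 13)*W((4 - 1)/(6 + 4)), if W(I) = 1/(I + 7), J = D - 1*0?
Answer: -110/73 ≈ -1.5068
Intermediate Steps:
J = 2 (J = 2 - 1*0 = 2 + 0 = 2)
W(I) = 1/(7 + I)
(J - 13)*W((4 - 1)/(6 + 4)) = (2 - 13)/(7 + (4 - 1)/(6 + 4)) = -11/(7 + 3/10) = -11/73/10 = -11*10/73 = -110/73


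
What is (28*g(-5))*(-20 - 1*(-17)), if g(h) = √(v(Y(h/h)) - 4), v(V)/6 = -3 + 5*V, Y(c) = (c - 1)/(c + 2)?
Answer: -84*I*√22 ≈ -394.0*I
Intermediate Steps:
Y(c) = (-1 + c)/(2 + c)
v(V) = -18 + 30*V (v(V) = 6*(-3 + 5*V) = -18 + 30*V)
g(h) = I*√22 (g(h) = √((-18 + 30*((-1 + h/h)/(2 + h/h))) - 4) = √((-18 + 30*((-1 + 1)/(2 + 1))) - 4) = √((-18 + 30*(0/3)) - 4) = √((-18 + 30*((⅓)*0)) - 4) = √((-18 + 30*0) - 4) = √((-18 + 0) - 4) = √(-18 - 4) = √(-22) = I*√22)
(28*g(-5))*(-20 - 1*(-17)) = (28*(I*√22))*(-20 - 1*(-17)) = (28*I*√22)*(-20 + 17) = (28*I*√22)*(-3) = -84*I*√22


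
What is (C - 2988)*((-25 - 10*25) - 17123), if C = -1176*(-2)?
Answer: 11065128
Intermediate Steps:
C = 2352
(C - 2988)*((-25 - 10*25) - 17123) = (2352 - 2988)*((-25 - 10*25) - 17123) = -636*((-25 - 250) - 17123) = -636*(-275 - 17123) = -636*(-17398) = 11065128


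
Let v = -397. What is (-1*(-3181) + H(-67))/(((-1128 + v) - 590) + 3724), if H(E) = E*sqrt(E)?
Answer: 3181/1609 - 67*I*sqrt(67)/1609 ≈ 1.977 - 0.34084*I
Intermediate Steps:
H(E) = E**(3/2)
(-1*(-3181) + H(-67))/(((-1128 + v) - 590) + 3724) = (-1*(-3181) + (-67)**(3/2))/(((-1128 - 397) - 590) + 3724) = (3181 - 67*I*sqrt(67))/((-1525 - 590) + 3724) = (3181 - 67*I*sqrt(67))/(-2115 + 3724) = (3181 - 67*I*sqrt(67))/1609 = (3181 - 67*I*sqrt(67))*(1/1609) = 3181/1609 - 67*I*sqrt(67)/1609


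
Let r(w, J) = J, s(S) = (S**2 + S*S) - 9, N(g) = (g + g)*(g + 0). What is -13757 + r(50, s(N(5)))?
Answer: -8766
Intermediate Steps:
N(g) = 2*g**2 (N(g) = (2*g)*g = 2*g**2)
s(S) = -9 + 2*S**2 (s(S) = (S**2 + S**2) - 9 = 2*S**2 - 9 = -9 + 2*S**2)
-13757 + r(50, s(N(5))) = -13757 + (-9 + 2*(2*5**2)**2) = -13757 + (-9 + 2*(2*25)**2) = -13757 + (-9 + 2*50**2) = -13757 + (-9 + 2*2500) = -13757 + (-9 + 5000) = -13757 + 4991 = -8766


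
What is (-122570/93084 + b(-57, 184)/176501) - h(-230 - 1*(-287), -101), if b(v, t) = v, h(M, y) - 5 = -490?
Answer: 3973314611191/8214709542 ≈ 483.68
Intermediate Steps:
h(M, y) = -485 (h(M, y) = 5 - 490 = -485)
(-122570/93084 + b(-57, 184)/176501) - h(-230 - 1*(-287), -101) = (-122570/93084 - 57/176501) - 1*(-485) = (-122570*1/93084 - 57*1/176501) + 485 = (-61285/46542 - 57/176501) + 485 = -10819516679/8214709542 + 485 = 3973314611191/8214709542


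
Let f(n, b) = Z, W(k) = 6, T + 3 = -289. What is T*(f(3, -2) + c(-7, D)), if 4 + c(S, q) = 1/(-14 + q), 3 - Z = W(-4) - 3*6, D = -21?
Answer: -112128/35 ≈ -3203.7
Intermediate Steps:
T = -292 (T = -3 - 289 = -292)
Z = 15 (Z = 3 - (6 - 3*6) = 3 - (6 - 18) = 3 - 1*(-12) = 3 + 12 = 15)
f(n, b) = 15
c(S, q) = -4 + 1/(-14 + q)
T*(f(3, -2) + c(-7, D)) = -292*(15 + (57 - 4*(-21))/(-14 - 21)) = -292*(15 + (57 + 84)/(-35)) = -292*(15 - 1/35*141) = -292*(15 - 141/35) = -292*384/35 = -112128/35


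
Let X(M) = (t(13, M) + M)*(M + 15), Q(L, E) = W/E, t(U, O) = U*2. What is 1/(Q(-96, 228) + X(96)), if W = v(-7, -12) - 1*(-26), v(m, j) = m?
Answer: 12/162505 ≈ 7.3844e-5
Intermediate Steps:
t(U, O) = 2*U
W = 19 (W = -7 - 1*(-26) = -7 + 26 = 19)
Q(L, E) = 19/E
X(M) = (15 + M)*(26 + M) (X(M) = (2*13 + M)*(M + 15) = (26 + M)*(15 + M) = (15 + M)*(26 + M))
1/(Q(-96, 228) + X(96)) = 1/(19/228 + (390 + 96² + 41*96)) = 1/(19*(1/228) + (390 + 9216 + 3936)) = 1/(1/12 + 13542) = 1/(162505/12) = 12/162505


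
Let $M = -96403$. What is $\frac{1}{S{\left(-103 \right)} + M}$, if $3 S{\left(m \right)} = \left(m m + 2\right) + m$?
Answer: $- \frac{3}{278701} \approx -1.0764 \cdot 10^{-5}$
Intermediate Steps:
$S{\left(m \right)} = \frac{2}{3} + \frac{m}{3} + \frac{m^{2}}{3}$ ($S{\left(m \right)} = \frac{\left(m m + 2\right) + m}{3} = \frac{\left(m^{2} + 2\right) + m}{3} = \frac{\left(2 + m^{2}\right) + m}{3} = \frac{2 + m + m^{2}}{3} = \frac{2}{3} + \frac{m}{3} + \frac{m^{2}}{3}$)
$\frac{1}{S{\left(-103 \right)} + M} = \frac{1}{\left(\frac{2}{3} + \frac{1}{3} \left(-103\right) + \frac{\left(-103\right)^{2}}{3}\right) - 96403} = \frac{1}{\left(\frac{2}{3} - \frac{103}{3} + \frac{1}{3} \cdot 10609\right) - 96403} = \frac{1}{\left(\frac{2}{3} - \frac{103}{3} + \frac{10609}{3}\right) - 96403} = \frac{1}{\frac{10508}{3} - 96403} = \frac{1}{- \frac{278701}{3}} = - \frac{3}{278701}$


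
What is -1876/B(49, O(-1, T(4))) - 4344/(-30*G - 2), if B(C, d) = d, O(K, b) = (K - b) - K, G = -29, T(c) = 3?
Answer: 403834/651 ≈ 620.33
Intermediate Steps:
O(K, b) = -b
-1876/B(49, O(-1, T(4))) - 4344/(-30*G - 2) = -1876/((-1*3)) - 4344/(-30*(-29) - 2) = -1876/(-3) - 4344/(870 - 2) = -1876*(-⅓) - 4344/868 = 1876/3 - 4344*1/868 = 1876/3 - 1086/217 = 403834/651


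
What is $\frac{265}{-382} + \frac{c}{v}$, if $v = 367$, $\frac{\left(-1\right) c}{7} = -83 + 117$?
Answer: $- \frac{188171}{140194} \approx -1.3422$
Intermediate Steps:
$c = -238$ ($c = - 7 \left(-83 + 117\right) = \left(-7\right) 34 = -238$)
$\frac{265}{-382} + \frac{c}{v} = \frac{265}{-382} - \frac{238}{367} = 265 \left(- \frac{1}{382}\right) - \frac{238}{367} = - \frac{265}{382} - \frac{238}{367} = - \frac{188171}{140194}$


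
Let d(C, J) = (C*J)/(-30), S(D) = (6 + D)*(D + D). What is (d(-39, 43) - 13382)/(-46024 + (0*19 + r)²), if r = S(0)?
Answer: 133261/460240 ≈ 0.28955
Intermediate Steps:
S(D) = 2*D*(6 + D) (S(D) = (6 + D)*(2*D) = 2*D*(6 + D))
r = 0 (r = 2*0*(6 + 0) = 2*0*6 = 0)
d(C, J) = -C*J/30 (d(C, J) = (C*J)*(-1/30) = -C*J/30)
(d(-39, 43) - 13382)/(-46024 + (0*19 + r)²) = (-1/30*(-39)*43 - 13382)/(-46024 + (0*19 + 0)²) = (559/10 - 13382)/(-46024 + (0 + 0)²) = -133261/(10*(-46024 + 0²)) = -133261/(10*(-46024 + 0)) = -133261/10/(-46024) = -133261/10*(-1/46024) = 133261/460240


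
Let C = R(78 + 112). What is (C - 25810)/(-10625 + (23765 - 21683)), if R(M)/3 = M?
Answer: 25240/8543 ≈ 2.9545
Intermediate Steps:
R(M) = 3*M
C = 570 (C = 3*(78 + 112) = 3*190 = 570)
(C - 25810)/(-10625 + (23765 - 21683)) = (570 - 25810)/(-10625 + (23765 - 21683)) = -25240/(-10625 + 2082) = -25240/(-8543) = -25240*(-1/8543) = 25240/8543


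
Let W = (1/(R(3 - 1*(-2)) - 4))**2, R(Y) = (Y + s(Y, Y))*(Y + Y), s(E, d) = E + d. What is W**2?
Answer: 1/454371856 ≈ 2.2008e-9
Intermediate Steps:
R(Y) = 6*Y**2 (R(Y) = (Y + (Y + Y))*(Y + Y) = (Y + 2*Y)*(2*Y) = (3*Y)*(2*Y) = 6*Y**2)
W = 1/21316 (W = (1/(6*(3 - 1*(-2))**2 - 4))**2 = (1/(6*(3 + 2)**2 - 4))**2 = (1/(6*5**2 - 4))**2 = (1/(6*25 - 4))**2 = (1/(150 - 4))**2 = (1/146)**2 = 1/21316 ≈ 4.6913e-5)
W**2 = (1/21316)**2 = 1/454371856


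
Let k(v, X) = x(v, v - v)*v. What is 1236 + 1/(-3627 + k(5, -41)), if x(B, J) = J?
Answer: 4482971/3627 ≈ 1236.0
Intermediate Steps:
k(v, X) = 0 (k(v, X) = (v - v)*v = 0*v = 0)
1236 + 1/(-3627 + k(5, -41)) = 1236 + 1/(-3627 + 0) = 1236 + 1/(-3627) = 1236 - 1/3627 = 4482971/3627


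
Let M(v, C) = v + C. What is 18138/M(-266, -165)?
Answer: -18138/431 ≈ -42.083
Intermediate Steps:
M(v, C) = C + v
18138/M(-266, -165) = 18138/(-165 - 266) = 18138/(-431) = 18138*(-1/431) = -18138/431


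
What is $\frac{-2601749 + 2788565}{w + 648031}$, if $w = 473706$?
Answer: $\frac{186816}{1121737} \approx 0.16654$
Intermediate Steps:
$\frac{-2601749 + 2788565}{w + 648031} = \frac{-2601749 + 2788565}{473706 + 648031} = \frac{186816}{1121737}$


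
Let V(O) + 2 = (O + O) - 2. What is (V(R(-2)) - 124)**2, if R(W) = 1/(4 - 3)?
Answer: 15876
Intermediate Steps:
R(W) = 1 (R(W) = 1/1 = 1)
V(O) = -4 + 2*O (V(O) = -2 + ((O + O) - 2) = -2 + (2*O - 2) = -2 + (-2 + 2*O) = -4 + 2*O)
(V(R(-2)) - 124)**2 = ((-4 + 2*1) - 124)**2 = ((-4 + 2) - 124)**2 = (-2 - 124)**2 = (-126)**2 = 15876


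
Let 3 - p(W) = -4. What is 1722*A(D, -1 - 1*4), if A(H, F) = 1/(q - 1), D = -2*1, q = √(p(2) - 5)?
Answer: 1722 + 1722*√2 ≈ 4157.3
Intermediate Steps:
p(W) = 7 (p(W) = 3 - 1*(-4) = 3 + 4 = 7)
q = √2 (q = √(7 - 5) = √2 ≈ 1.4142)
D = -2
A(H, F) = 1/(-1 + √2) (A(H, F) = 1/(√2 - 1) = 1/(-1 + √2))
1722*A(D, -1 - 1*4) = 1722*(1 + √2) = 1722 + 1722*√2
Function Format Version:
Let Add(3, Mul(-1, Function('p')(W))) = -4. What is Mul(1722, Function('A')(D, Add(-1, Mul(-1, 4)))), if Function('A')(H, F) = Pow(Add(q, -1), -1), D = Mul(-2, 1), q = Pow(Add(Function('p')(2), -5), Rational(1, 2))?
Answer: Add(1722, Mul(1722, Pow(2, Rational(1, 2)))) ≈ 4157.3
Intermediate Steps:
Function('p')(W) = 7 (Function('p')(W) = Add(3, Mul(-1, -4)) = Add(3, 4) = 7)
q = Pow(2, Rational(1, 2)) (q = Pow(Add(7, -5), Rational(1, 2)) = Pow(2, Rational(1, 2)) ≈ 1.4142)
D = -2
Function('A')(H, F) = Pow(Add(-1, Pow(2, Rational(1, 2))), -1) (Function('A')(H, F) = Pow(Add(Pow(2, Rational(1, 2)), -1), -1) = Pow(Add(-1, Pow(2, Rational(1, 2))), -1))
Mul(1722, Function('A')(D, Add(-1, Mul(-1, 4)))) = Mul(1722, Add(1, Pow(2, Rational(1, 2)))) = Add(1722, Mul(1722, Pow(2, Rational(1, 2))))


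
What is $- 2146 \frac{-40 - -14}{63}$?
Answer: $\frac{55796}{63} \approx 885.65$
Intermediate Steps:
$- 2146 \frac{-40 - -14}{63} = - 2146 \left(-40 + 14\right) \frac{1}{63} = - 2146 \left(\left(-26\right) \frac{1}{63}\right) = \left(-2146\right) \left(- \frac{26}{63}\right) = \frac{55796}{63}$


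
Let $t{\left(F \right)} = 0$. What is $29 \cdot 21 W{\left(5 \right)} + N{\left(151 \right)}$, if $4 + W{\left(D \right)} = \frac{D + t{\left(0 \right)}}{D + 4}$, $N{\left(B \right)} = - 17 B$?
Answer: $- \frac{13994}{3} \approx -4664.7$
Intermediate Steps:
$W{\left(D \right)} = -4 + \frac{D}{4 + D}$ ($W{\left(D \right)} = -4 + \frac{D + 0}{D + 4} = -4 + \frac{D}{4 + D}$)
$29 \cdot 21 W{\left(5 \right)} + N{\left(151 \right)} = 29 \cdot 21 \frac{-16 - 15}{4 + 5} - 2567 = 609 \frac{-16 - 15}{9} - 2567 = 609 \cdot \frac{1}{9} \left(-31\right) - 2567 = 609 \left(- \frac{31}{9}\right) - 2567 = - \frac{6293}{3} - 2567 = - \frac{13994}{3}$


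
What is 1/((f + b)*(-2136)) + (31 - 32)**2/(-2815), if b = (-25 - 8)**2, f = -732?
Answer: -765367/2146583880 ≈ -0.00035655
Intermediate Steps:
b = 1089 (b = (-33)**2 = 1089)
1/((f + b)*(-2136)) + (31 - 32)**2/(-2815) = 1/((-732 + 1089)*(-2136)) + (31 - 32)**2/(-2815) = -1/2136/357 + (-1)**2*(-1/2815) = (1/357)*(-1/2136) + 1*(-1/2815) = -1/762552 - 1/2815 = -765367/2146583880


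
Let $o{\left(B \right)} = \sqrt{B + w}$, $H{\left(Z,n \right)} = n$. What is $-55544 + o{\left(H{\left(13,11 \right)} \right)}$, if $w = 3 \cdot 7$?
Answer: $-55544 + 4 \sqrt{2} \approx -55538.0$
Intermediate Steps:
$w = 21$
$o{\left(B \right)} = \sqrt{21 + B}$ ($o{\left(B \right)} = \sqrt{B + 21} = \sqrt{21 + B}$)
$-55544 + o{\left(H{\left(13,11 \right)} \right)} = -55544 + \sqrt{21 + 11} = -55544 + \sqrt{32} = -55544 + 4 \sqrt{2}$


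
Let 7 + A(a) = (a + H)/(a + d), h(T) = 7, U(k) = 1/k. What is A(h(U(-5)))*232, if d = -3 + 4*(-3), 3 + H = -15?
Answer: -1305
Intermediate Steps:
H = -18 (H = -3 - 15 = -18)
d = -15 (d = -3 - 12 = -15)
A(a) = -7 + (-18 + a)/(-15 + a) (A(a) = -7 + (a - 18)/(a - 15) = -7 + (-18 + a)/(-15 + a))
A(h(U(-5)))*232 = (3*(29 - 2*7)/(-15 + 7))*232 = (3*(29 - 14)/(-8))*232 = (3*(-1/8)*15)*232 = -45/8*232 = -1305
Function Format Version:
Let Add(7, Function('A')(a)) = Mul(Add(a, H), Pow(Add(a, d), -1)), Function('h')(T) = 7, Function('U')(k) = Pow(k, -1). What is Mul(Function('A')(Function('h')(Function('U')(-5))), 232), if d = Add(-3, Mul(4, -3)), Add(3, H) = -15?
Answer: -1305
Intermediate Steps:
H = -18 (H = Add(-3, -15) = -18)
d = -15 (d = Add(-3, -12) = -15)
Function('A')(a) = Add(-7, Mul(Pow(Add(-15, a), -1), Add(-18, a))) (Function('A')(a) = Add(-7, Mul(Add(a, -18), Pow(Add(a, -15), -1))) = Add(-7, Mul(Add(-18, a), Pow(Add(-15, a), -1))) = Add(-7, Mul(Pow(Add(-15, a), -1), Add(-18, a))))
Mul(Function('A')(Function('h')(Function('U')(-5))), 232) = Mul(Mul(3, Pow(Add(-15, 7), -1), Add(29, Mul(-2, 7))), 232) = Mul(Mul(3, Pow(-8, -1), Add(29, -14)), 232) = Mul(Mul(3, Rational(-1, 8), 15), 232) = Mul(Rational(-45, 8), 232) = -1305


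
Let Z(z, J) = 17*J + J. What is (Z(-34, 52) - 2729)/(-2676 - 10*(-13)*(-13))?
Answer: 1793/4366 ≈ 0.41067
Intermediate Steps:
Z(z, J) = 18*J
(Z(-34, 52) - 2729)/(-2676 - 10*(-13)*(-13)) = (18*52 - 2729)/(-2676 - 10*(-13)*(-13)) = (936 - 2729)/(-2676 + 130*(-13)) = -1793/(-2676 - 1690) = -1793/(-4366) = -1793*(-1/4366) = 1793/4366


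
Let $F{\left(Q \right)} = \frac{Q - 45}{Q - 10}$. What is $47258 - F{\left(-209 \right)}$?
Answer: $\frac{10349248}{219} \approx 47257.0$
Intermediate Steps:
$F{\left(Q \right)} = \frac{-45 + Q}{-10 + Q}$
$47258 - F{\left(-209 \right)} = 47258 - \frac{-45 - 209}{-10 - 209} = 47258 - \frac{1}{-219} \left(-254\right) = 47258 - \left(- \frac{1}{219}\right) \left(-254\right) = 47258 - \frac{254}{219} = \frac{10349248}{219}$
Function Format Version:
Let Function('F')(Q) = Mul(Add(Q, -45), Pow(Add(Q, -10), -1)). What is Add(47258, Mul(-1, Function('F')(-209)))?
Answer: Rational(10349248, 219) ≈ 47257.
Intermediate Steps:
Function('F')(Q) = Mul(Pow(Add(-10, Q), -1), Add(-45, Q)) (Function('F')(Q) = Mul(Add(-45, Q), Pow(Add(-10, Q), -1)) = Mul(Pow(Add(-10, Q), -1), Add(-45, Q)))
Add(47258, Mul(-1, Function('F')(-209))) = Add(47258, Mul(-1, Mul(Pow(Add(-10, -209), -1), Add(-45, -209)))) = Add(47258, Mul(-1, Mul(Pow(-219, -1), -254))) = Add(47258, Mul(-1, Mul(Rational(-1, 219), -254))) = Add(47258, Mul(-1, Rational(254, 219))) = Add(47258, Rational(-254, 219)) = Rational(10349248, 219)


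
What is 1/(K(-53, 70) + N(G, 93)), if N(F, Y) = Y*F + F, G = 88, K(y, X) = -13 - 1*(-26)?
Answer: 1/8285 ≈ 0.00012070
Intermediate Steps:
K(y, X) = 13 (K(y, X) = -13 + 26 = 13)
N(F, Y) = F + F*Y (N(F, Y) = F*Y + F = F + F*Y)
1/(K(-53, 70) + N(G, 93)) = 1/(13 + 88*(1 + 93)) = 1/(13 + 88*94) = 1/(13 + 8272) = 1/8285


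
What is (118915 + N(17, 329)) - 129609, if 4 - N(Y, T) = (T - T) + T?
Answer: -11019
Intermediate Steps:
N(Y, T) = 4 - T (N(Y, T) = 4 - ((T - T) + T) = 4 - (0 + T) = 4 - T)
(118915 + N(17, 329)) - 129609 = (118915 + (4 - 1*329)) - 129609 = (118915 + (4 - 329)) - 129609 = (118915 - 325) - 129609 = 118590 - 129609 = -11019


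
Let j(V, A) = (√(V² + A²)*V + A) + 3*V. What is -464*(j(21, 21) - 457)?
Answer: 173072 - 204624*√2 ≈ -1.1631e+5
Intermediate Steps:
j(V, A) = A + 3*V + V*√(A² + V²) (j(V, A) = (√(A² + V²)*V + A) + 3*V = (V*√(A² + V²) + A) + 3*V = (A + V*√(A² + V²)) + 3*V = A + 3*V + V*√(A² + V²))
-464*(j(21, 21) - 457) = -464*((21 + 3*21 + 21*√(21² + 21²)) - 457) = -464*((21 + 63 + 21*√(441 + 441)) - 457) = -464*((21 + 63 + 21*√882) - 457) = -464*((21 + 63 + 21*(21*√2)) - 457) = -464*((21 + 63 + 441*√2) - 457) = -464*((84 + 441*√2) - 457) = -464*(-373 + 441*√2) = 173072 - 204624*√2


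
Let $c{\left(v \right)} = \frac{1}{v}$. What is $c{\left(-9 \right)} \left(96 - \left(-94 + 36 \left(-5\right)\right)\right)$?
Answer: $- \frac{370}{9} \approx -41.111$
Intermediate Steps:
$c{\left(-9 \right)} \left(96 - \left(-94 + 36 \left(-5\right)\right)\right) = \frac{96 - \left(-94 + 36 \left(-5\right)\right)}{-9} = - \frac{96 + \left(94 - -180\right)}{9} = - \frac{96 + \left(94 + 180\right)}{9} = - \frac{96 + 274}{9} = \left(- \frac{1}{9}\right) 370 = - \frac{370}{9}$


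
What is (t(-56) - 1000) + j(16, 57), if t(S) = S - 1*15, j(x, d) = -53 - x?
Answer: -1140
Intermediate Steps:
t(S) = -15 + S (t(S) = S - 15 = -15 + S)
(t(-56) - 1000) + j(16, 57) = ((-15 - 56) - 1000) + (-53 - 1*16) = (-71 - 1000) + (-53 - 16) = -1071 - 69 = -1140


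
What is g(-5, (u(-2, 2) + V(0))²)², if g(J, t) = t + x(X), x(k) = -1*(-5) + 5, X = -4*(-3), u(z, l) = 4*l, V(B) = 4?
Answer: 23716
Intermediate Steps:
X = 12
x(k) = 10 (x(k) = 5 + 5 = 10)
g(J, t) = 10 + t (g(J, t) = t + 10 = 10 + t)
g(-5, (u(-2, 2) + V(0))²)² = (10 + (4*2 + 4)²)² = (10 + (8 + 4)²)² = (10 + 12²)² = (10 + 144)² = 154² = 23716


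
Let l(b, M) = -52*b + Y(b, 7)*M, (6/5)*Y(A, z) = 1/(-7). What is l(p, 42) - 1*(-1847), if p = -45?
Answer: 4182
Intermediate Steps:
Y(A, z) = -5/42 (Y(A, z) = (5/6)/(-7) = (5/6)*(-1/7) = -5/42)
l(b, M) = -52*b - 5*M/42
l(p, 42) - 1*(-1847) = (-52*(-45) - 5/42*42) - 1*(-1847) = (2340 - 5) + 1847 = 2335 + 1847 = 4182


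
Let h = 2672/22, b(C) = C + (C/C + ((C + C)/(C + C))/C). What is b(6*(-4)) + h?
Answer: 25981/264 ≈ 98.413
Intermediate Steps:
b(C) = 1 + C + 1/C (b(C) = C + (1 + ((2*C)/((2*C)))/C) = C + (1 + ((2*C)*(1/(2*C)))/C) = C + (1 + 1/C) = 1 + C + 1/C)
h = 1336/11 (h = 2672*(1/22) = 1336/11 ≈ 121.45)
b(6*(-4)) + h = (1 + 6*(-4) + 1/(6*(-4))) + 1336/11 = (1 - 24 + 1/(-24)) + 1336/11 = (1 - 24 - 1/24) + 1336/11 = -553/24 + 1336/11 = 25981/264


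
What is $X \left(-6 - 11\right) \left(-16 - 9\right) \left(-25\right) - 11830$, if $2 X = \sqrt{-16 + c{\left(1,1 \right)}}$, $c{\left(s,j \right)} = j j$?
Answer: $-11830 - \frac{10625 i \sqrt{15}}{2} \approx -11830.0 - 20575.0 i$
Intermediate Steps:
$c{\left(s,j \right)} = j^{2}$
$X = \frac{i \sqrt{15}}{2}$ ($X = \frac{\sqrt{-16 + 1^{2}}}{2} = \frac{\sqrt{-16 + 1}}{2} = \frac{\sqrt{-15}}{2} = \frac{i \sqrt{15}}{2} \approx 1.9365 i$)
$X \left(-6 - 11\right) \left(-16 - 9\right) \left(-25\right) - 11830 = \frac{i \sqrt{15}}{2} \left(-6 - 11\right) \left(-16 - 9\right) \left(-25\right) - 11830 = \frac{i \sqrt{15}}{2} \left(\left(-17\right) \left(-25\right)\right) \left(-25\right) - 11830 = \frac{i \sqrt{15}}{2} \cdot 425 \left(-25\right) - 11830 = \frac{425 i \sqrt{15}}{2} \left(-25\right) - 11830 = - \frac{10625 i \sqrt{15}}{2} - 11830 = -11830 - \frac{10625 i \sqrt{15}}{2}$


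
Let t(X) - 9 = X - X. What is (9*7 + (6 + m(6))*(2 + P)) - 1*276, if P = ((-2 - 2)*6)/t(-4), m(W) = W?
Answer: -221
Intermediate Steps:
t(X) = 9 (t(X) = 9 + (X - X) = 9 + 0 = 9)
P = -8/3 (P = ((-2 - 2)*6)/9 = -4*6*(1/9) = -24*1/9 = -8/3 ≈ -2.6667)
(9*7 + (6 + m(6))*(2 + P)) - 1*276 = (9*7 + (6 + 6)*(2 - 8/3)) - 1*276 = (63 + 12*(-2/3)) - 276 = (63 - 8) - 276 = 55 - 276 = -221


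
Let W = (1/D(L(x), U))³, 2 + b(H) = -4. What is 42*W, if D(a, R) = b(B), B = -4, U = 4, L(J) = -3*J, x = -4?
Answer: -7/36 ≈ -0.19444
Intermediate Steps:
b(H) = -6 (b(H) = -2 - 4 = -6)
D(a, R) = -6
W = -1/216 (W = (1/(-6))³ = (-⅙)³ = -1/216 ≈ -0.0046296)
42*W = 42*(-1/216) = -7/36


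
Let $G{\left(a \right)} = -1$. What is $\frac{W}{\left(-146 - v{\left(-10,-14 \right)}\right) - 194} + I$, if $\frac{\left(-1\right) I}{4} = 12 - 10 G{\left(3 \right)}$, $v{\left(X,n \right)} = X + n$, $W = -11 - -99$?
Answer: $- \frac{6974}{79} \approx -88.278$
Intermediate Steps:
$W = 88$ ($W = -11 + 99 = 88$)
$I = -88$ ($I = - 4 \left(12 - -10\right) = - 4 \left(12 + 10\right) = \left(-4\right) 22 = -88$)
$\frac{W}{\left(-146 - v{\left(-10,-14 \right)}\right) - 194} + I = \frac{1}{\left(-146 - \left(-10 - 14\right)\right) - 194} \cdot 88 - 88 = \frac{1}{\left(-146 - -24\right) - 194} \cdot 88 - 88 = \frac{1}{\left(-146 + 24\right) - 194} \cdot 88 - 88 = \frac{1}{-122 - 194} \cdot 88 - 88 = \frac{1}{-316} \cdot 88 - 88 = \left(- \frac{1}{316}\right) 88 - 88 = - \frac{22}{79} - 88 = - \frac{6974}{79}$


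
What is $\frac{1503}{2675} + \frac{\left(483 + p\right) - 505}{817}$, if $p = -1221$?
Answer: $- \frac{2097074}{2185475} \approx -0.95955$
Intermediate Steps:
$\frac{1503}{2675} + \frac{\left(483 + p\right) - 505}{817} = \frac{1503}{2675} + \frac{\left(483 - 1221\right) - 505}{817} = 1503 \cdot \frac{1}{2675} + \left(-738 - 505\right) \frac{1}{817} = \frac{1503}{2675} - \frac{1243}{817} = - \frac{2097074}{2185475}$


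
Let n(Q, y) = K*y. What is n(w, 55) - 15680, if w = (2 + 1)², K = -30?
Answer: -17330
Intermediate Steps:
w = 9 (w = 3² = 9)
n(Q, y) = -30*y
n(w, 55) - 15680 = -30*55 - 15680 = -1650 - 15680 = -17330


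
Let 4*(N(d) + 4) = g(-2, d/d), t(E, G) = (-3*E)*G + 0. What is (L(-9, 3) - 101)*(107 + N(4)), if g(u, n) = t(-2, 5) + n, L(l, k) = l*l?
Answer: -2215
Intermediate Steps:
t(E, G) = -3*E*G (t(E, G) = -3*E*G + 0 = -3*E*G)
L(l, k) = l²
g(u, n) = 30 + n (g(u, n) = -3*(-2)*5 + n = 30 + n)
N(d) = 15/4 (N(d) = -4 + (30 + d/d)/4 = -4 + (30 + 1)/4 = -4 + (¼)*31 = -4 + 31/4 = 15/4)
(L(-9, 3) - 101)*(107 + N(4)) = ((-9)² - 101)*(107 + 15/4) = (81 - 101)*(443/4) = -20*443/4 = -2215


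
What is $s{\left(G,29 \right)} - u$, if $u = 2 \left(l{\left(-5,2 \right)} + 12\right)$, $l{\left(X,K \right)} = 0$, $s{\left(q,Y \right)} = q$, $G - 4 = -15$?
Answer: $-35$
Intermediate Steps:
$G = -11$ ($G = 4 - 15 = -11$)
$u = 24$ ($u = 2 \left(0 + 12\right) = 2 \cdot 12 = 24$)
$s{\left(G,29 \right)} - u = -11 - 24 = -35$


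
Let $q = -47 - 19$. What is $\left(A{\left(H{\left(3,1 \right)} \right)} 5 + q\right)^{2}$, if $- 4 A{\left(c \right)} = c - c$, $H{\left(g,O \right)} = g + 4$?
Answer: $4356$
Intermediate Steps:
$H{\left(g,O \right)} = 4 + g$
$A{\left(c \right)} = 0$ ($A{\left(c \right)} = - \frac{c - c}{4} = \left(- \frac{1}{4}\right) 0 = 0$)
$q = -66$ ($q = -47 - 19 = -66$)
$\left(A{\left(H{\left(3,1 \right)} \right)} 5 + q\right)^{2} = \left(0 \cdot 5 - 66\right)^{2} = \left(0 - 66\right)^{2} = \left(-66\right)^{2} = 4356$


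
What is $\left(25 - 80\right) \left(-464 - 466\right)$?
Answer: $51150$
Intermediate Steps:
$\left(25 - 80\right) \left(-464 - 466\right) = \left(-55\right) \left(-930\right) = 51150$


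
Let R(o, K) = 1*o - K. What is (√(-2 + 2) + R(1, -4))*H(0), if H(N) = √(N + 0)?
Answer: 0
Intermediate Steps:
R(o, K) = o - K
H(N) = √N
(√(-2 + 2) + R(1, -4))*H(0) = (√(-2 + 2) + (1 - 1*(-4)))*√0 = (√0 + (1 + 4))*0 = (0 + 5)*0 = 5*0 = 0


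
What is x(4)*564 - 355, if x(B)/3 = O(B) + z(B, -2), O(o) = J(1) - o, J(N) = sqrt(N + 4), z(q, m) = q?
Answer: -355 + 1692*sqrt(5) ≈ 3428.4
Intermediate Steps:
J(N) = sqrt(4 + N)
O(o) = sqrt(5) - o (O(o) = sqrt(4 + 1) - o = sqrt(5) - o)
x(B) = 3*sqrt(5) (x(B) = 3*((sqrt(5) - B) + B) = 3*sqrt(5))
x(4)*564 - 355 = (3*sqrt(5))*564 - 355 = 1692*sqrt(5) - 355 = -355 + 1692*sqrt(5)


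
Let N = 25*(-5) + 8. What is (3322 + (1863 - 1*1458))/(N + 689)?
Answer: 3727/572 ≈ 6.5157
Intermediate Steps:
N = -117 (N = -125 + 8 = -117)
(3322 + (1863 - 1*1458))/(N + 689) = (3322 + (1863 - 1*1458))/(-117 + 689) = (3322 + (1863 - 1458))/572 = (3322 + 405)*(1/572) = 3727*(1/572) = 3727/572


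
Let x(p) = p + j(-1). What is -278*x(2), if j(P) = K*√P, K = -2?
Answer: -556 + 556*I ≈ -556.0 + 556.0*I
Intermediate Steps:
j(P) = -2*√P
x(p) = p - 2*I
-278*x(2) = -278*(2 - 2*I) = -556 + 556*I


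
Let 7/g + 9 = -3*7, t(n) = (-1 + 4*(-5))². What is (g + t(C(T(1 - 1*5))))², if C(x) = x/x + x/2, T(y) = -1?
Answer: 174847729/900 ≈ 1.9428e+5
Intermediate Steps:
C(x) = 1 + x/2 (C(x) = 1 + x*(½) = 1 + x/2)
t(n) = 441 (t(n) = (-1 - 20)² = (-21)² = 441)
g = -7/30 (g = 7/(-9 - 3*7) = 7/(-9 - 21) = 7/(-30) = 7*(-1/30) = -7/30 ≈ -0.23333)
(g + t(C(T(1 - 1*5))))² = (-7/30 + 441)² = (13223/30)² = 174847729/900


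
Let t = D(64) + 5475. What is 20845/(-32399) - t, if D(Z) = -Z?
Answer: -175331834/32399 ≈ -5411.6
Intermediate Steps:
t = 5411 (t = -1*64 + 5475 = -64 + 5475 = 5411)
20845/(-32399) - t = 20845/(-32399) - 1*5411 = 20845*(-1/32399) - 5411 = -20845/32399 - 5411 = -175331834/32399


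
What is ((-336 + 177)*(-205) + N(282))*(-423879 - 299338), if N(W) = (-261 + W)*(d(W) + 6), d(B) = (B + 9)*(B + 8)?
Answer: -1305342318687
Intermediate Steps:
d(B) = (8 + B)*(9 + B) (d(B) = (9 + B)*(8 + B) = (8 + B)*(9 + B))
N(W) = (-261 + W)*(78 + W**2 + 17*W) (N(W) = (-261 + W)*((72 + W**2 + 17*W) + 6) = (-261 + W)*(78 + W**2 + 17*W))
((-336 + 177)*(-205) + N(282))*(-423879 - 299338) = ((-336 + 177)*(-205) + (-20358 + 282**3 - 4359*282 - 244*282**2))*(-423879 - 299338) = (-159*(-205) + (-20358 + 22425768 - 1229238 - 244*79524))*(-723217) = (32595 + (-20358 + 22425768 - 1229238 - 19403856))*(-723217) = (32595 + 1772316)*(-723217) = 1804911*(-723217) = -1305342318687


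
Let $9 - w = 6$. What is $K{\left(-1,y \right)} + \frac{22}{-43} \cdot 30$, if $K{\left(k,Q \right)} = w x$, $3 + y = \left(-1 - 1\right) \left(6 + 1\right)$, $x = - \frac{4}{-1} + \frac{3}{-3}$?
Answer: $- \frac{273}{43} \approx -6.3488$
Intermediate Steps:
$w = 3$ ($w = 9 - 6 = 3$)
$x = 3$ ($x = \left(-4\right) \left(-1\right) + 3 \left(- \frac{1}{3}\right) = 4 - 1 = 3$)
$y = -17$ ($y = -3 + \left(-1 - 1\right) \left(6 + 1\right) = -3 - 14 = -17$)
$K{\left(k,Q \right)} = 9$ ($K{\left(k,Q \right)} = 3 \cdot 3 = 9$)
$K{\left(-1,y \right)} + \frac{22}{-43} \cdot 30 = 9 + \frac{22}{-43} \cdot 30 = 9 + 22 \left(- \frac{1}{43}\right) 30 = 9 - \frac{660}{43} = - \frac{273}{43}$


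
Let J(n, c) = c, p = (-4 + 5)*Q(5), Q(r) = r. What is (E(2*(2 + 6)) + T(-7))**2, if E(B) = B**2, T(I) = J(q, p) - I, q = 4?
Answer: 71824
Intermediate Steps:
p = 5 (p = (-4 + 5)*5 = 1*5 = 5)
T(I) = 5 - I
(E(2*(2 + 6)) + T(-7))**2 = ((2*(2 + 6))**2 + (5 - 1*(-7)))**2 = ((2*8)**2 + (5 + 7))**2 = (16**2 + 12)**2 = (256 + 12)**2 = 268**2 = 71824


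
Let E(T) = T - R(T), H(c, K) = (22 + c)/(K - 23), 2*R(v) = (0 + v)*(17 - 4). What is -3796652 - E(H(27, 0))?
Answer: -174646531/46 ≈ -3.7967e+6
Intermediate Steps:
R(v) = 13*v/2 (R(v) = ((0 + v)*(17 - 4))/2 = (v*13)/2 = (13*v)/2 = 13*v/2)
H(c, K) = (22 + c)/(-23 + K)
E(T) = -11*T/2 (E(T) = T - 13*T/2 = -11*T/2)
-3796652 - E(H(27, 0)) = -3796652 - (-11)*(22 + 27)/(-23 + 0)/2 = -3796652 - (-11)*49/(-23)/2 = -3796652 - (-11)*(-1/23*49)/2 = -3796652 - (-11)*(-49)/(2*23) = -3796652 - 1*539/46 = -3796652 - 539/46 = -174646531/46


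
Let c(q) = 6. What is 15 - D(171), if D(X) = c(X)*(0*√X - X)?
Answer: 1041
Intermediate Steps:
D(X) = -6*X (D(X) = 6*(0*√X - X) = 6*(0 - X) = 6*(-X) = -6*X)
15 - D(171) = 15 - (-6)*171 = 15 - 1*(-1026) = 15 + 1026 = 1041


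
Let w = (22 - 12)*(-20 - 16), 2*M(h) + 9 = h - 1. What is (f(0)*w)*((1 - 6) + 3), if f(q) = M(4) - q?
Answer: -2160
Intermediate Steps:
M(h) = -5 + h/2 (M(h) = -9/2 + (h - 1)/2 = -9/2 + (-1 + h)/2 = -9/2 + (-½ + h/2) = -5 + h/2)
f(q) = -3 - q (f(q) = (-5 + (½)*4) - q = (-5 + 2) - q = -3 - q)
w = -360 (w = 10*(-36) = -360)
(f(0)*w)*((1 - 6) + 3) = ((-3 - 1*0)*(-360))*((1 - 6) + 3) = ((-3 + 0)*(-360))*(-5 + 3) = -3*(-360)*(-2) = 1080*(-2) = -2160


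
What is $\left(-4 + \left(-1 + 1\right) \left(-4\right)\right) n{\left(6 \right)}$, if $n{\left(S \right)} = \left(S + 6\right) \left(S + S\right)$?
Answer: $-576$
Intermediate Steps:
$n{\left(S \right)} = 2 S \left(6 + S\right)$ ($n{\left(S \right)} = \left(6 + S\right) 2 S = 2 S \left(6 + S\right)$)
$\left(-4 + \left(-1 + 1\right) \left(-4\right)\right) n{\left(6 \right)} = \left(-4 + \left(-1 + 1\right) \left(-4\right)\right) 2 \cdot 6 \left(6 + 6\right) = \left(-4 + 0 \left(-4\right)\right) 2 \cdot 6 \cdot 12 = \left(-4 + 0\right) 144 = \left(-4\right) 144 = -576$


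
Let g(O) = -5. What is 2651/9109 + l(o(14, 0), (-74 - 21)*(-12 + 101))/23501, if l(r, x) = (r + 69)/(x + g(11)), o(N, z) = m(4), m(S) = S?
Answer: 527067072503/1811037352140 ≈ 0.29103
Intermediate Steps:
o(N, z) = 4
l(r, x) = (69 + r)/(-5 + x) (l(r, x) = (r + 69)/(x - 5) = (69 + r)/(-5 + x))
2651/9109 + l(o(14, 0), (-74 - 21)*(-12 + 101))/23501 = 2651/9109 + ((69 + 4)/(-5 + (-74 - 21)*(-12 + 101)))/23501 = 2651*(1/9109) + (73/(-5 - 95*89))*(1/23501) = 2651/9109 + (73/(-5 - 8455))*(1/23501) = 2651/9109 + (73/(-8460))*(1/23501) = 2651/9109 - 1/8460*73*(1/23501) = 2651/9109 - 73/8460*1/23501 = 2651/9109 - 73/198818460 = 527067072503/1811037352140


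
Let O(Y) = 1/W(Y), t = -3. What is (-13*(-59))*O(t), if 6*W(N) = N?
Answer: -1534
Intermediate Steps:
W(N) = N/6
O(Y) = 6/Y (O(Y) = 1/(Y/6) = 6/Y)
(-13*(-59))*O(t) = (-13*(-59))*(6/(-3)) = 767*(6*(-1/3)) = 767*(-2) = -1534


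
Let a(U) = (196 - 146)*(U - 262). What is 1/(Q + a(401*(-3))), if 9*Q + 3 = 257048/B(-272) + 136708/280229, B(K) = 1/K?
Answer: -2522061/19777528358053 ≈ -1.2752e-7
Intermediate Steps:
a(U) = -13100 + 50*U (a(U) = 50*(-262 + U) = -13100 + 50*U)
Q = -19592787389803/2522061 (Q = -1/3 + (257048/(1/(-272)) + 136708/280229)/9 = -1/3 + (257048/(-1/272) + 136708*(1/280229))/9 = -1/3 + (257048*(-272) + 136708/280229)/9 = -1/3 + (-69917056 + 136708/280229)/9 = -1/3 + (1/9)*(-19592786549116/280229) = -1/3 - 19592786549116/2522061 = -19592787389803/2522061 ≈ -7.7686e+6)
1/(Q + a(401*(-3))) = 1/(-19592787389803/2522061 + (-13100 + 50*(401*(-3)))) = 1/(-19592787389803/2522061 + (-13100 + 50*(-1203))) = 1/(-19592787389803/2522061 + (-13100 - 60150)) = 1/(-19592787389803/2522061 - 73250) = 1/(-19777528358053/2522061) = -2522061/19777528358053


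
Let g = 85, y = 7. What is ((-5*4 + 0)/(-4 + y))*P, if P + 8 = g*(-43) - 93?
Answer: 25040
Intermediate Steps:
P = -3756 (P = -8 + (85*(-43) - 93) = -8 + (-3655 - 93) = -8 - 3748 = -3756)
((-5*4 + 0)/(-4 + y))*P = ((-5*4 + 0)/(-4 + 7))*(-3756) = ((-20 + 0)/3)*(-3756) = -20*1/3*(-3756) = -20/3*(-3756) = 25040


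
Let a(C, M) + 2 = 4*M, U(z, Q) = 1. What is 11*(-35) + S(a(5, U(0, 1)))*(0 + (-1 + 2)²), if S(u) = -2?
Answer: -387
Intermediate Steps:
a(C, M) = -2 + 4*M
11*(-35) + S(a(5, U(0, 1)))*(0 + (-1 + 2)²) = 11*(-35) - 2*(0 + (-1 + 2)²) = -385 - 2*(0 + 1²) = -385 - 2*(0 + 1) = -385 - 2*1 = -385 - 2 = -387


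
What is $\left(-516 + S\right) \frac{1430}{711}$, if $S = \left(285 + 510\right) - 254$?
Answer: $\frac{35750}{711} \approx 50.281$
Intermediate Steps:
$S = 541$ ($S = 795 - 254 = 541$)
$\left(-516 + S\right) \frac{1430}{711} = \left(-516 + 541\right) \frac{1430}{711} = 25 \cdot 1430 \cdot \frac{1}{711} = 25 \cdot \frac{1430}{711} = \frac{35750}{711}$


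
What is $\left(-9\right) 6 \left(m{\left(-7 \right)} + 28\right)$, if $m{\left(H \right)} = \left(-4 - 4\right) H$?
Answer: $-4536$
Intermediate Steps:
$m{\left(H \right)} = - 8 H$
$\left(-9\right) 6 \left(m{\left(-7 \right)} + 28\right) = \left(-9\right) 6 \left(\left(-8\right) \left(-7\right) + 28\right) = - 54 \left(56 + 28\right) = \left(-54\right) 84 = -4536$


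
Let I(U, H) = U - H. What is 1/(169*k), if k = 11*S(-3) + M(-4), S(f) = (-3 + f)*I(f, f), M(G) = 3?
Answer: 1/507 ≈ 0.0019724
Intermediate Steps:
S(f) = 0 (S(f) = (-3 + f)*(f - f) = (-3 + f)*0 = 0)
k = 3 (k = 11*0 + 3 = 0 + 3 = 3)
1/(169*k) = 1/(169*3) = 1/507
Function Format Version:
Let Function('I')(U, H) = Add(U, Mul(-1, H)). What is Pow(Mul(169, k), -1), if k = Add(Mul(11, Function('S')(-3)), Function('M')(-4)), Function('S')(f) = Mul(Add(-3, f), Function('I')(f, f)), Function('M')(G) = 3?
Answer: Rational(1, 507) ≈ 0.0019724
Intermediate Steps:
Function('S')(f) = 0 (Function('S')(f) = Mul(Add(-3, f), Add(f, Mul(-1, f))) = Mul(Add(-3, f), 0) = 0)
k = 3 (k = Add(Mul(11, 0), 3) = Add(0, 3) = 3)
Pow(Mul(169, k), -1) = Pow(Mul(169, 3), -1) = Pow(507, -1) = Rational(1, 507)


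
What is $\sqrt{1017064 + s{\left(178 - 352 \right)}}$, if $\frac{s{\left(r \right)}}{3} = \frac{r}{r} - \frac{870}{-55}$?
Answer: $\frac{\sqrt{123070849}}{11} \approx 1008.5$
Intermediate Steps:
$s{\left(r \right)} = \frac{555}{11}$ ($s{\left(r \right)} = 3 \left(\frac{r}{r} - \frac{870}{-55}\right) = 3 \left(1 - - \frac{174}{11}\right) = 3 \left(1 + \frac{174}{11}\right) = 3 \cdot \frac{185}{11} = \frac{555}{11}$)
$\sqrt{1017064 + s{\left(178 - 352 \right)}} = \sqrt{1017064 + \frac{555}{11}} = \sqrt{\frac{11188259}{11}} = \frac{\sqrt{123070849}}{11}$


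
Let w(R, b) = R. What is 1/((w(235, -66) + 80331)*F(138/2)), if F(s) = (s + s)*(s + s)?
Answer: 1/1534298904 ≈ 6.5176e-10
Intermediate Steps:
F(s) = 4*s² (F(s) = (2*s)*(2*s) = 4*s²)
1/((w(235, -66) + 80331)*F(138/2)) = 1/((235 + 80331)*((4*(138/2)²))) = 1/(80566*((4*(138*(½))²))) = 1/(80566*((4*69²))) = 1/(80566*((4*4761))) = (1/80566)/19044 = (1/80566)*(1/19044) = 1/1534298904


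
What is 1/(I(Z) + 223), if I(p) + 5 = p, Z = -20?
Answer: 1/198 ≈ 0.0050505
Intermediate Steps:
I(p) = -5 + p
1/(I(Z) + 223) = 1/((-5 - 20) + 223) = 1/(-25 + 223) = 1/198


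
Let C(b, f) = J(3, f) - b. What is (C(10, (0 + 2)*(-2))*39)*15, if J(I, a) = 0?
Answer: -5850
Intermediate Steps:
C(b, f) = -b (C(b, f) = 0 - b = -b)
(C(10, (0 + 2)*(-2))*39)*15 = (-1*10*39)*15 = -10*39*15 = -390*15 = -5850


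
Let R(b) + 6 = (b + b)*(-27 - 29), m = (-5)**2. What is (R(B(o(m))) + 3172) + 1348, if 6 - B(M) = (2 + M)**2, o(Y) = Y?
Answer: 85490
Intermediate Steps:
m = 25
B(M) = 6 - (2 + M)**2
R(b) = -6 - 112*b (R(b) = -6 + (b + b)*(-27 - 29) = -6 + (2*b)*(-56) = -6 - 112*b)
(R(B(o(m))) + 3172) + 1348 = ((-6 - 112*(6 - (2 + 25)**2)) + 3172) + 1348 = ((-6 - 112*(6 - 1*27**2)) + 3172) + 1348 = ((-6 - 112*(6 - 1*729)) + 3172) + 1348 = ((-6 - 112*(6 - 729)) + 3172) + 1348 = ((-6 - 112*(-723)) + 3172) + 1348 = ((-6 + 80976) + 3172) + 1348 = (80970 + 3172) + 1348 = 84142 + 1348 = 85490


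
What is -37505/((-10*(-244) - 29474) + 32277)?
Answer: -37505/5243 ≈ -7.1534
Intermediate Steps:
-37505/((-10*(-244) - 29474) + 32277) = -37505/((2440 - 29474) + 32277) = -37505/(-27034 + 32277) = -37505/5243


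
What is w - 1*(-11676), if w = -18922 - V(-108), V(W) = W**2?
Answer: -18910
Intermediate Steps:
w = -30586 (w = -18922 - 1*(-108)**2 = -18922 - 1*11664 = -18922 - 11664 = -30586)
w - 1*(-11676) = -30586 - 1*(-11676) = -30586 + 11676 = -18910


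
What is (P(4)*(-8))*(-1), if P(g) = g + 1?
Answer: 40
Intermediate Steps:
P(g) = 1 + g
(P(4)*(-8))*(-1) = ((1 + 4)*(-8))*(-1) = (5*(-8))*(-1) = -40*(-1) = 40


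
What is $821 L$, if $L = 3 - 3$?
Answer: $0$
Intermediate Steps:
$L = 0$
$821 L = 821 \cdot 0 = 0$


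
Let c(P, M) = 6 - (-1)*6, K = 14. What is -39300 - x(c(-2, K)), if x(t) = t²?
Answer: -39444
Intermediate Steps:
c(P, M) = 12 (c(P, M) = 6 - 1*(-6) = 6 + 6 = 12)
-39300 - x(c(-2, K)) = -39300 - 1*12² = -39300 - 1*144 = -39300 - 144 = -39444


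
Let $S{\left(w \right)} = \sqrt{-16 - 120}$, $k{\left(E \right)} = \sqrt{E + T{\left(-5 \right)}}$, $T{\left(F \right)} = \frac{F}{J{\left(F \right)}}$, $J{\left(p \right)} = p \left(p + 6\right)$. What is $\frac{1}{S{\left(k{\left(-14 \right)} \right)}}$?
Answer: $- \frac{i \sqrt{34}}{68} \approx - 0.085749 i$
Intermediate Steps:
$J{\left(p \right)} = p \left(6 + p\right)$
$T{\left(F \right)} = \frac{1}{6 + F}$ ($T{\left(F \right)} = \frac{F}{F \left(6 + F\right)} = F \frac{1}{F \left(6 + F\right)} = \frac{1}{6 + F}$)
$k{\left(E \right)} = \sqrt{1 + E}$ ($k{\left(E \right)} = \sqrt{E + \frac{1}{6 - 5}} = \sqrt{E + 1^{-1}} = \sqrt{E + 1} = \sqrt{1 + E}$)
$S{\left(w \right)} = 2 i \sqrt{34}$ ($S{\left(w \right)} = \sqrt{-136} = 2 i \sqrt{34}$)
$\frac{1}{S{\left(k{\left(-14 \right)} \right)}} = \frac{1}{2 i \sqrt{34}} = - \frac{i \sqrt{34}}{68}$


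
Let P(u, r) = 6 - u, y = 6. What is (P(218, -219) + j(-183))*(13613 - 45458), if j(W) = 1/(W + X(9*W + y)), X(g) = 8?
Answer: 236296269/35 ≈ 6.7513e+6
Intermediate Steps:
j(W) = 1/(8 + W) (j(W) = 1/(W + 8) = 1/(8 + W))
(P(218, -219) + j(-183))*(13613 - 45458) = ((6 - 1*218) + 1/(8 - 183))*(13613 - 45458) = ((6 - 218) + 1/(-175))*(-31845) = (-212 - 1/175)*(-31845) = -37101/175*(-31845) = 236296269/35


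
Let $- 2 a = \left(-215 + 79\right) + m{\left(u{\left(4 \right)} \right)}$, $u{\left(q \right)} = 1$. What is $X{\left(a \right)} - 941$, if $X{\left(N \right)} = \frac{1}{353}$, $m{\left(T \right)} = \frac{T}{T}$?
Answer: $- \frac{332172}{353} \approx -941.0$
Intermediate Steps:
$m{\left(T \right)} = 1$
$a = \frac{135}{2}$ ($a = - \frac{\left(-215 + 79\right) + 1}{2} = - \frac{-136 + 1}{2} = \left(- \frac{1}{2}\right) \left(-135\right) = \frac{135}{2} \approx 67.5$)
$X{\left(N \right)} = \frac{1}{353}$
$X{\left(a \right)} - 941 = \frac{1}{353} - 941 = - \frac{332172}{353}$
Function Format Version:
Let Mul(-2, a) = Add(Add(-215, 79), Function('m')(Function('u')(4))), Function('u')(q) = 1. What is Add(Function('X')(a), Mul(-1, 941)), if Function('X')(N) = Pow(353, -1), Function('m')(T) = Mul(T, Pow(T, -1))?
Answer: Rational(-332172, 353) ≈ -941.00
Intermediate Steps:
Function('m')(T) = 1
a = Rational(135, 2) (a = Mul(Rational(-1, 2), Add(Add(-215, 79), 1)) = Mul(Rational(-1, 2), Add(-136, 1)) = Mul(Rational(-1, 2), -135) = Rational(135, 2) ≈ 67.500)
Function('X')(N) = Rational(1, 353)
Add(Function('X')(a), Mul(-1, 941)) = Add(Rational(1, 353), Mul(-1, 941)) = Add(Rational(1, 353), -941) = Rational(-332172, 353)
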